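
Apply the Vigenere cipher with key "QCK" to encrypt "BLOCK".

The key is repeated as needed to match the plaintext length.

Step 1: Repeat key to match plaintext length:
  Plaintext: BLOCK
  Key:       QCKQC
Step 2: Encrypt each letter:
  B(1) + Q(16) = (1+16) mod 26 = 17 = R
  L(11) + C(2) = (11+2) mod 26 = 13 = N
  O(14) + K(10) = (14+10) mod 26 = 24 = Y
  C(2) + Q(16) = (2+16) mod 26 = 18 = S
  K(10) + C(2) = (10+2) mod 26 = 12 = M
Ciphertext: RNYSM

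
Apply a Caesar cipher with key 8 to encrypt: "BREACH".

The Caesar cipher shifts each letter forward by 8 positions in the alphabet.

Step 1: For each letter, shift forward by 8 positions (mod 26).
  B (position 1) -> position (1+8) mod 26 = 9 -> J
  R (position 17) -> position (17+8) mod 26 = 25 -> Z
  E (position 4) -> position (4+8) mod 26 = 12 -> M
  A (position 0) -> position (0+8) mod 26 = 8 -> I
  C (position 2) -> position (2+8) mod 26 = 10 -> K
  H (position 7) -> position (7+8) mod 26 = 15 -> P
Result: JZMIKP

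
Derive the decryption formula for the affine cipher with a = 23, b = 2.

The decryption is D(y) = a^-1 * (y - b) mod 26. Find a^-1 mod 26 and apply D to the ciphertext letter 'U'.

Step 1: Find a^-1, the modular inverse of 23 mod 26.
Step 2: We need 23 * a^-1 = 1 (mod 26).
Step 3: 23 * 17 = 391 = 15 * 26 + 1, so a^-1 = 17.
Step 4: D(y) = 17(y - 2) mod 26.
Step 5: Apply to 'U' (y = 20): D(20) = 17 * (20 - 2) mod 26 = 17 * 18 mod 26 = 20 -> 'U'.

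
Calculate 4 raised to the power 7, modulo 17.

Step 1: Compute 4^7 mod 17 step by step, reducing modulo 17 at each step.
  4^1 mod 17 = 4
  4^2 mod 17 = (4 * 4) mod 17 = 16
  4^3 mod 17 = (16 * 4) mod 17 = 13
  4^4 mod 17 = (13 * 4) mod 17 = 1
  4^5 mod 17 = (1 * 4) mod 17 = 4
  4^6 mod 17 = (4 * 4) mod 17 = 16
  4^7 mod 17 = (16 * 4) mod 17 = 13
Step 2: Result = 13.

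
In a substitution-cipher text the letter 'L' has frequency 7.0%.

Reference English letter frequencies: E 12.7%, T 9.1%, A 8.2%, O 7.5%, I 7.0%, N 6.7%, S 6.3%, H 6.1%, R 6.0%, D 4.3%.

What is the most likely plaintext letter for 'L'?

Step 1: The observed frequency is 7.0%.
Step 2: Compare with English frequencies:
  E: 12.7% (difference: 5.7%)
  T: 9.1% (difference: 2.1%)
  A: 8.2% (difference: 1.2%)
  O: 7.5% (difference: 0.5%)
  I: 7.0% (difference: 0.0%) <-- closest
  N: 6.7% (difference: 0.3%)
  S: 6.3% (difference: 0.7%)
  H: 6.1% (difference: 0.9%)
  R: 6.0% (difference: 1.0%)
  D: 4.3% (difference: 2.7%)
Step 3: 'L' most likely represents 'I' (frequency 7.0%).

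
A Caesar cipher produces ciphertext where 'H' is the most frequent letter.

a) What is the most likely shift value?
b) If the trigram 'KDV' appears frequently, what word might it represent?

Step 1: In English, 'E' is the most frequent letter (12.7%).
Step 2: The most frequent ciphertext letter is 'H' (position 7).
Step 3: Shift = (7 - 4) mod 26 = 3.
Step 4: Decrypt 'KDV' by shifting back 3:
  K -> H
  D -> A
  V -> S
Step 5: 'KDV' decrypts to 'HAS'.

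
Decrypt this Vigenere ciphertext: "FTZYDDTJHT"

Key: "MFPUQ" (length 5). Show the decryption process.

Step 1: Key 'MFPUQ' has length 5. Extended key: MFPUQMFPUQ
Step 2: Decrypt each position:
  F(5) - M(12) = 19 = T
  T(19) - F(5) = 14 = O
  Z(25) - P(15) = 10 = K
  Y(24) - U(20) = 4 = E
  D(3) - Q(16) = 13 = N
  D(3) - M(12) = 17 = R
  T(19) - F(5) = 14 = O
  J(9) - P(15) = 20 = U
  H(7) - U(20) = 13 = N
  T(19) - Q(16) = 3 = D
Plaintext: TOKENROUND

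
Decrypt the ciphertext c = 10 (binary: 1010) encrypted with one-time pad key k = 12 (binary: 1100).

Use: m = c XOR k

Step 1: XOR ciphertext with key:
  Ciphertext: 1010
  Key:        1100
  XOR:        0110
Step 2: Plaintext = 0110 = 6 in decimal.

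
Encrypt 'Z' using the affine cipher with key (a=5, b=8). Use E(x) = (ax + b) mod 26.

Step 1: Convert 'Z' to number: x = 25.
Step 2: E(25) = (5 * 25 + 8) mod 26 = 133 mod 26 = 3.
Step 3: Convert 3 back to letter: D.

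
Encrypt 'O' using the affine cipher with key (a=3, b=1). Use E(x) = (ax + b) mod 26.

Step 1: Convert 'O' to number: x = 14.
Step 2: E(14) = (3 * 14 + 1) mod 26 = 43 mod 26 = 17.
Step 3: Convert 17 back to letter: R.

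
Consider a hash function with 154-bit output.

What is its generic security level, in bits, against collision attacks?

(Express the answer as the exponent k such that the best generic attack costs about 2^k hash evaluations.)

Step 1: The hash has a 154-bit output.
Step 2: Collision resistance means it should be infeasible to find any x != y with h(x) = h(y).
By the birthday bound, a generic collision search succeeds after about sqrt(2^154) = 2^(154/2) = 2^77 evaluations.
Step 3: Security level = 77 bits.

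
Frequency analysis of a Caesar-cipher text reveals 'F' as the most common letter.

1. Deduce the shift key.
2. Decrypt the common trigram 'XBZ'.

Step 1: In English, 'E' is the most frequent letter (12.7%).
Step 2: The most frequent ciphertext letter is 'F' (position 5).
Step 3: Shift = (5 - 4) mod 26 = 1.
Step 4: Decrypt 'XBZ' by shifting back 1:
  X -> W
  B -> A
  Z -> Y
Step 5: 'XBZ' decrypts to 'WAY'.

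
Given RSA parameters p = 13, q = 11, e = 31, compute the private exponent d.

Step 1: n = 13 * 11 = 143.
Step 2: phi(n) = 12 * 10 = 120.
Step 3: Find d such that 31 * d = 1 (mod 120).
Step 4: d = 31^(-1) mod 120 = 31.
Verification: 31 * 31 = 961 = 8 * 120 + 1.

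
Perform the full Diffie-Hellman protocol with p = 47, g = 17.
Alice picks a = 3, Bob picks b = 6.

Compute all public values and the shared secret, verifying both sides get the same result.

Step 1: A = g^a mod p = 17^3 mod 47 = 25.
Step 2: B = g^b mod p = 17^6 mod 47 = 14.
Step 3: Alice computes s = B^a mod p = 14^3 mod 47 = 18.
Step 4: Bob computes s = A^b mod p = 25^6 mod 47 = 18.
Both sides agree: shared secret = 18.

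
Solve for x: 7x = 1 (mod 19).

Step 1: We need x such that 7 * x = 1 (mod 19).
Step 2: Using the extended Euclidean algorithm or trial:
  7 * 11 = 77 = 4 * 19 + 1.
Step 3: Since 77 mod 19 = 1, the inverse is x = 11.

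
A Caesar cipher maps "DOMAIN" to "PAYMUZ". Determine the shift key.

Step 1: Compare first letters: D (position 3) -> P (position 15).
Step 2: Shift = (15 - 3) mod 26 = 12.
The shift value is 12.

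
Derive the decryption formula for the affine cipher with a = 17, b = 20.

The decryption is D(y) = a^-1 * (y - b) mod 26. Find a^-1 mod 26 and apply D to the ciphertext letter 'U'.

Step 1: Find a^-1, the modular inverse of 17 mod 26.
Step 2: We need 17 * a^-1 = 1 (mod 26).
Step 3: 17 * 23 = 391 = 15 * 26 + 1, so a^-1 = 23.
Step 4: D(y) = 23(y - 20) mod 26.
Step 5: Apply to 'U' (y = 20): D(20) = 23 * (20 - 20) mod 26 = 23 * 0 mod 26 = 0 -> 'A'.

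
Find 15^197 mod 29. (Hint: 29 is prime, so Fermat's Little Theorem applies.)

Step 1: Since 29 is prime, by Fermat's Little Theorem: 15^28 = 1 (mod 29).
Step 2: Reduce exponent: 197 mod 28 = 1.
Step 3: So 15^197 = 15^1 (mod 29).
Step 4: 15^1 mod 29 = 15.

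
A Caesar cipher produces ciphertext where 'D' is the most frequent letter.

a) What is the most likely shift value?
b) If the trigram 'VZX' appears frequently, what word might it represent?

Step 1: In English, 'E' is the most frequent letter (12.7%).
Step 2: The most frequent ciphertext letter is 'D' (position 3).
Step 3: Shift = (3 - 4) mod 26 = 25.
Step 4: Decrypt 'VZX' by shifting back 25:
  V -> W
  Z -> A
  X -> Y
Step 5: 'VZX' decrypts to 'WAY'.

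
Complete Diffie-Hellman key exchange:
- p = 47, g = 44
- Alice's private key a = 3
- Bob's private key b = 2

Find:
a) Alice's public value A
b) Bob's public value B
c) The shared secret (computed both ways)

Step 1: A = g^a mod p = 44^3 mod 47 = 20.
Step 2: B = g^b mod p = 44^2 mod 47 = 9.
Step 3: Alice computes s = B^a mod p = 9^3 mod 47 = 24.
Step 4: Bob computes s = A^b mod p = 20^2 mod 47 = 24.
Both sides agree: shared secret = 24.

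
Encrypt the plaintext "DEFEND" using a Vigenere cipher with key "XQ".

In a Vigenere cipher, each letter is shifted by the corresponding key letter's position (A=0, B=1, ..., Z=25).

Step 1: Repeat key to match plaintext length:
  Plaintext: DEFEND
  Key:       XQXQXQ
Step 2: Encrypt each letter:
  D(3) + X(23) = (3+23) mod 26 = 0 = A
  E(4) + Q(16) = (4+16) mod 26 = 20 = U
  F(5) + X(23) = (5+23) mod 26 = 2 = C
  E(4) + Q(16) = (4+16) mod 26 = 20 = U
  N(13) + X(23) = (13+23) mod 26 = 10 = K
  D(3) + Q(16) = (3+16) mod 26 = 19 = T
Ciphertext: AUCUKT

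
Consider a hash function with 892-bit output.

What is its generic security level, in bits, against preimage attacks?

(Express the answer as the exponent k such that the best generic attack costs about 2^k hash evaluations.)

Step 1: The hash has a 892-bit output.
Step 2: Preimage resistance means: given a digest h(x), it should be infeasible to find any input that hashes to it.
With a 892-bit output there are 2^892 possible digests, so a generic brute-force preimage search costs about 2^892 evaluations.
Step 3: Security level = 892 bits.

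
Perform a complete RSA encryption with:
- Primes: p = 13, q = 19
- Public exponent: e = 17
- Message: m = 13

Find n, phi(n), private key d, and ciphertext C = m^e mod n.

Step 1: n = 13 * 19 = 247.
Step 2: phi(n) = (13-1)(19-1) = 12 * 18 = 216.
Step 3: Find d = 17^(-1) mod 216 = 89.
  Verify: 17 * 89 = 1513 = 1 (mod 216).
Step 4: C = 13^17 mod 247 = 117.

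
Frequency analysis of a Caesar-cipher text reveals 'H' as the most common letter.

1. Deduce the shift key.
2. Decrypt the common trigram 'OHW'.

Step 1: In English, 'E' is the most frequent letter (12.7%).
Step 2: The most frequent ciphertext letter is 'H' (position 7).
Step 3: Shift = (7 - 4) mod 26 = 3.
Step 4: Decrypt 'OHW' by shifting back 3:
  O -> L
  H -> E
  W -> T
Step 5: 'OHW' decrypts to 'LET'.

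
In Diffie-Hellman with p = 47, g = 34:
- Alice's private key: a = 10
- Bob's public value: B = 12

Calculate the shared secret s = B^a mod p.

Step 1: s = B^a mod p = 12^10 mod 47.
  12^1 mod 47 = 12
  12^2 mod 47 = (12 * 12) mod 47 = 3
  12^3 mod 47 = (3 * 12) mod 47 = 36
  12^4 mod 47 = (36 * 12) mod 47 = 9
  12^5 mod 47 = (9 * 12) mod 47 = 14
  12^6 mod 47 = (14 * 12) mod 47 = 27
  12^7 mod 47 = (27 * 12) mod 47 = 42
  12^8 mod 47 = (42 * 12) mod 47 = 34
  12^9 mod 47 = (34 * 12) mod 47 = 32
  12^10 mod 47 = (32 * 12) mod 47 = 8
Result: shared secret = 8.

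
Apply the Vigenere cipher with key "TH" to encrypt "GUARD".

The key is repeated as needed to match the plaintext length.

Step 1: Repeat key to match plaintext length:
  Plaintext: GUARD
  Key:       THTHT
Step 2: Encrypt each letter:
  G(6) + T(19) = (6+19) mod 26 = 25 = Z
  U(20) + H(7) = (20+7) mod 26 = 1 = B
  A(0) + T(19) = (0+19) mod 26 = 19 = T
  R(17) + H(7) = (17+7) mod 26 = 24 = Y
  D(3) + T(19) = (3+19) mod 26 = 22 = W
Ciphertext: ZBTYW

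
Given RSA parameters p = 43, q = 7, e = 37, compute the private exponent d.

Step 1: n = 43 * 7 = 301.
Step 2: phi(n) = 42 * 6 = 252.
Step 3: Find d such that 37 * d = 1 (mod 252).
Step 4: d = 37^(-1) mod 252 = 109.
Verification: 37 * 109 = 4033 = 16 * 252 + 1.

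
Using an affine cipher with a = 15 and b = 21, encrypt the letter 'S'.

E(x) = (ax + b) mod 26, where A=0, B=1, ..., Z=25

Step 1: Convert 'S' to number: x = 18.
Step 2: E(18) = (15 * 18 + 21) mod 26 = 291 mod 26 = 5.
Step 3: Convert 5 back to letter: F.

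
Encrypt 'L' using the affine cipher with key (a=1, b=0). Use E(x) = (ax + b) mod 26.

Step 1: Convert 'L' to number: x = 11.
Step 2: E(11) = (1 * 11 + 0) mod 26 = 11 mod 26 = 11.
Step 3: Convert 11 back to letter: L.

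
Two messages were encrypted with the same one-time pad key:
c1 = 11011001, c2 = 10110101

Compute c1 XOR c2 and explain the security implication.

Step 1: c1 XOR c2 = (m1 XOR k) XOR (m2 XOR k).
Step 2: By XOR associativity/commutativity: = m1 XOR m2 XOR k XOR k = m1 XOR m2.
Step 3: 11011001 XOR 10110101 = 01101100 = 108.
Step 4: The key cancels out! An attacker learns m1 XOR m2 = 108, revealing the relationship between plaintexts.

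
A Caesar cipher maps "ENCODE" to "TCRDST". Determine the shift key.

Step 1: Compare first letters: E (position 4) -> T (position 19).
Step 2: Shift = (19 - 4) mod 26 = 15.
The shift value is 15.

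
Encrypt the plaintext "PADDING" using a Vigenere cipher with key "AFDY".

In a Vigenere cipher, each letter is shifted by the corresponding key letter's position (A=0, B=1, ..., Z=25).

Step 1: Repeat key to match plaintext length:
  Plaintext: PADDING
  Key:       AFDYAFD
Step 2: Encrypt each letter:
  P(15) + A(0) = (15+0) mod 26 = 15 = P
  A(0) + F(5) = (0+5) mod 26 = 5 = F
  D(3) + D(3) = (3+3) mod 26 = 6 = G
  D(3) + Y(24) = (3+24) mod 26 = 1 = B
  I(8) + A(0) = (8+0) mod 26 = 8 = I
  N(13) + F(5) = (13+5) mod 26 = 18 = S
  G(6) + D(3) = (6+3) mod 26 = 9 = J
Ciphertext: PFGBISJ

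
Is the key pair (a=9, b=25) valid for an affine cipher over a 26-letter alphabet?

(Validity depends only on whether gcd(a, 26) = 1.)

Step 1: Compute gcd(9, 26).
Step 2: gcd(9, 26) = 1.
Since gcd = 1, 9 is coprime with 26, so it is a valid key.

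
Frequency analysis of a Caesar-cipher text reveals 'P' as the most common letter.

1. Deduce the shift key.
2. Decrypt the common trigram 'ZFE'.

Step 1: In English, 'E' is the most frequent letter (12.7%).
Step 2: The most frequent ciphertext letter is 'P' (position 15).
Step 3: Shift = (15 - 4) mod 26 = 11.
Step 4: Decrypt 'ZFE' by shifting back 11:
  Z -> O
  F -> U
  E -> T
Step 5: 'ZFE' decrypts to 'OUT'.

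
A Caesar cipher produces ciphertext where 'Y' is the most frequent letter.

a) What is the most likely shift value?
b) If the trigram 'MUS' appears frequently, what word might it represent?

Step 1: In English, 'E' is the most frequent letter (12.7%).
Step 2: The most frequent ciphertext letter is 'Y' (position 24).
Step 3: Shift = (24 - 4) mod 26 = 20.
Step 4: Decrypt 'MUS' by shifting back 20:
  M -> S
  U -> A
  S -> Y
Step 5: 'MUS' decrypts to 'SAY'.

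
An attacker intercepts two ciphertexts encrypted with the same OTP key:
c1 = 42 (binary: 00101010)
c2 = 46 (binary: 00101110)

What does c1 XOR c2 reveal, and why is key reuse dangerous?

Step 1: c1 XOR c2 = (m1 XOR k) XOR (m2 XOR k).
Step 2: By XOR associativity/commutativity: = m1 XOR m2 XOR k XOR k = m1 XOR m2.
Step 3: 00101010 XOR 00101110 = 00000100 = 4.
Step 4: The key cancels out! An attacker learns m1 XOR m2 = 4, revealing the relationship between plaintexts.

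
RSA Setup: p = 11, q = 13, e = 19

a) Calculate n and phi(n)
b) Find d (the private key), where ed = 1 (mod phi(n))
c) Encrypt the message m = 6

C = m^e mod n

Step 1: n = 11 * 13 = 143.
Step 2: phi(n) = (11-1)(13-1) = 10 * 12 = 120.
Step 3: Find d = 19^(-1) mod 120 = 19.
  Verify: 19 * 19 = 361 = 1 (mod 120).
Step 4: C = 6^19 mod 143 = 46.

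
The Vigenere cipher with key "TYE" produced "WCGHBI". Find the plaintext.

Step 1: Extend key: TYETYE
Step 2: Decrypt each letter (c - k) mod 26:
  W(22) - T(19) = (22-19) mod 26 = 3 = D
  C(2) - Y(24) = (2-24) mod 26 = 4 = E
  G(6) - E(4) = (6-4) mod 26 = 2 = C
  H(7) - T(19) = (7-19) mod 26 = 14 = O
  B(1) - Y(24) = (1-24) mod 26 = 3 = D
  I(8) - E(4) = (8-4) mod 26 = 4 = E
Plaintext: DECODE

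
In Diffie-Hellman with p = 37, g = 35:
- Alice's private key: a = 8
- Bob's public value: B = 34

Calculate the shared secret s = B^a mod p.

Step 1: s = B^a mod p = 34^8 mod 37.
  34^1 mod 37 = 34
  34^2 mod 37 = (34 * 34) mod 37 = 9
  34^3 mod 37 = (9 * 34) mod 37 = 10
  34^4 mod 37 = (10 * 34) mod 37 = 7
  34^5 mod 37 = (7 * 34) mod 37 = 16
  34^6 mod 37 = (16 * 34) mod 37 = 26
  34^7 mod 37 = (26 * 34) mod 37 = 33
  34^8 mod 37 = (33 * 34) mod 37 = 12
Result: shared secret = 12.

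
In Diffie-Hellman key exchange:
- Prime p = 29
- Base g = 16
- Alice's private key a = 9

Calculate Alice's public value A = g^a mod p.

Step 1: A = g^a mod p = 16^9 mod 29.
  16^1 mod 29 = 16
  16^2 mod 29 = (16 * 16) mod 29 = 24
  16^3 mod 29 = (24 * 16) mod 29 = 7
  16^4 mod 29 = (7 * 16) mod 29 = 25
  16^5 mod 29 = (25 * 16) mod 29 = 23
  16^6 mod 29 = (23 * 16) mod 29 = 20
  16^7 mod 29 = (20 * 16) mod 29 = 1
  16^8 mod 29 = (1 * 16) mod 29 = 16
  16^9 mod 29 = (16 * 16) mod 29 = 24
Result: A = 24.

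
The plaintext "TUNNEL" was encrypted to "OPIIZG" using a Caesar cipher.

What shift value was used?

Step 1: Compare first letters: T (position 19) -> O (position 14).
Step 2: Shift = (14 - 19) mod 26 = 21.
The shift value is 21.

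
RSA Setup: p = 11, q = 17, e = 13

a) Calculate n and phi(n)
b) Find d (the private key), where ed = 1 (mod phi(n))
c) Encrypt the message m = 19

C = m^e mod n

Step 1: n = 11 * 17 = 187.
Step 2: phi(n) = (11-1)(17-1) = 10 * 16 = 160.
Step 3: Find d = 13^(-1) mod 160 = 37.
  Verify: 13 * 37 = 481 = 1 (mod 160).
Step 4: C = 19^13 mod 187 = 83.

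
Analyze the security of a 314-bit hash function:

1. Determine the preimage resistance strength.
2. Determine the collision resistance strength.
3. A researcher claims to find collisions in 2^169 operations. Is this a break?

Step 1: Preimage resistance requires brute-force of 2^314 operations.
Step 2: Collision resistance (birthday bound) = 2^(314/2) = 2^157.
Step 3: The claimed attack costs 2^169 operations.
Step 4: Since 2^169 >= 2^157, the claimed attack is no faster than the generic birthday attack, so this does not break collision resistance.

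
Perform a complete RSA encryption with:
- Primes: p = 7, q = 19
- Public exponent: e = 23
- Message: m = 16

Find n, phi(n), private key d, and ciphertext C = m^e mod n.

Step 1: n = 7 * 19 = 133.
Step 2: phi(n) = (7-1)(19-1) = 6 * 18 = 108.
Step 3: Find d = 23^(-1) mod 108 = 47.
  Verify: 23 * 47 = 1081 = 1 (mod 108).
Step 4: C = 16^23 mod 133 = 4.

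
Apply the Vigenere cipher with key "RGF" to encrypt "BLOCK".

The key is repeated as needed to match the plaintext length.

Step 1: Repeat key to match plaintext length:
  Plaintext: BLOCK
  Key:       RGFRG
Step 2: Encrypt each letter:
  B(1) + R(17) = (1+17) mod 26 = 18 = S
  L(11) + G(6) = (11+6) mod 26 = 17 = R
  O(14) + F(5) = (14+5) mod 26 = 19 = T
  C(2) + R(17) = (2+17) mod 26 = 19 = T
  K(10) + G(6) = (10+6) mod 26 = 16 = Q
Ciphertext: SRTTQ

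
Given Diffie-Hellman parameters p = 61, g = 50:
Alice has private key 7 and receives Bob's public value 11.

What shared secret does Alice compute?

Step 1: s = B^a mod p = 11^7 mod 61.
  11^1 mod 61 = 11
  11^2 mod 61 = (11 * 11) mod 61 = 60
  11^3 mod 61 = (60 * 11) mod 61 = 50
  11^4 mod 61 = (50 * 11) mod 61 = 1
  11^5 mod 61 = (1 * 11) mod 61 = 11
  11^6 mod 61 = (11 * 11) mod 61 = 60
  11^7 mod 61 = (60 * 11) mod 61 = 50
Result: shared secret = 50.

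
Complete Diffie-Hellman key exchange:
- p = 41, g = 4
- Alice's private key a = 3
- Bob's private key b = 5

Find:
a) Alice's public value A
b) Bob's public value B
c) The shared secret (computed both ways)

Step 1: A = g^a mod p = 4^3 mod 41 = 23.
Step 2: B = g^b mod p = 4^5 mod 41 = 40.
Step 3: Alice computes s = B^a mod p = 40^3 mod 41 = 40.
Step 4: Bob computes s = A^b mod p = 23^5 mod 41 = 40.
Both sides agree: shared secret = 40.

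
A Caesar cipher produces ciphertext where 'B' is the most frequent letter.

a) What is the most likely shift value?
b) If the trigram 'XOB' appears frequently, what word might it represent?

Step 1: In English, 'E' is the most frequent letter (12.7%).
Step 2: The most frequent ciphertext letter is 'B' (position 1).
Step 3: Shift = (1 - 4) mod 26 = 23.
Step 4: Decrypt 'XOB' by shifting back 23:
  X -> A
  O -> R
  B -> E
Step 5: 'XOB' decrypts to 'ARE'.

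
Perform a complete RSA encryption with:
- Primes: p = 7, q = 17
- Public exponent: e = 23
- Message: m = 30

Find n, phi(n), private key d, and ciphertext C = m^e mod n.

Step 1: n = 7 * 17 = 119.
Step 2: phi(n) = (7-1)(17-1) = 6 * 16 = 96.
Step 3: Find d = 23^(-1) mod 96 = 71.
  Verify: 23 * 71 = 1633 = 1 (mod 96).
Step 4: C = 30^23 mod 119 = 4.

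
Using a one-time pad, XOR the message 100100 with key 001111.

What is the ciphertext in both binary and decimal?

Step 1: Write out the XOR operation bit by bit:
  Message: 100100
  Key:     001111
  XOR:     101011
Step 2: Convert to decimal: 101011 = 43.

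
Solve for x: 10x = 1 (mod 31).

Step 1: We need x such that 10 * x = 1 (mod 31).
Step 2: Using the extended Euclidean algorithm or trial:
  10 * 28 = 280 = 9 * 31 + 1.
Step 3: Since 280 mod 31 = 1, the inverse is x = 28.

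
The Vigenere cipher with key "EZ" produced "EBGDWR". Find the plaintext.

Step 1: Extend key: EZEZEZ
Step 2: Decrypt each letter (c - k) mod 26:
  E(4) - E(4) = (4-4) mod 26 = 0 = A
  B(1) - Z(25) = (1-25) mod 26 = 2 = C
  G(6) - E(4) = (6-4) mod 26 = 2 = C
  D(3) - Z(25) = (3-25) mod 26 = 4 = E
  W(22) - E(4) = (22-4) mod 26 = 18 = S
  R(17) - Z(25) = (17-25) mod 26 = 18 = S
Plaintext: ACCESS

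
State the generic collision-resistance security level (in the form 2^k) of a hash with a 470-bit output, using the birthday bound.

Step 1: The birthday paradox gives collision probability ~50% after sqrt(2^n) = 2^(n/2) hashes.
Step 2: For 470-bit output: 2^(470/2) = 2^235.
Step 3: Approximately 2^235 hash computations needed.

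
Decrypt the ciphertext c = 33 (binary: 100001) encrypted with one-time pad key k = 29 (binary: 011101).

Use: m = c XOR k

Step 1: XOR ciphertext with key:
  Ciphertext: 100001
  Key:        011101
  XOR:        111100
Step 2: Plaintext = 111100 = 60 in decimal.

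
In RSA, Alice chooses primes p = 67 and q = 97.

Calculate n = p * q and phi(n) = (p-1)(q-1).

Step 1: n = p * q = 67 * 97 = 6499.
Step 2: phi(n) = (p-1)(q-1) = 66 * 96 = 6336.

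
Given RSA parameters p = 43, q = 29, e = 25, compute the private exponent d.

Step 1: n = 43 * 29 = 1247.
Step 2: phi(n) = 42 * 28 = 1176.
Step 3: Find d such that 25 * d = 1 (mod 1176).
Step 4: d = 25^(-1) mod 1176 = 1129.
Verification: 25 * 1129 = 28225 = 24 * 1176 + 1.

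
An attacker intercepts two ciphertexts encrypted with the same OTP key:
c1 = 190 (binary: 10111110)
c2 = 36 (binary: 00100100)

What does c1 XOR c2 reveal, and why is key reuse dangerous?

Step 1: c1 XOR c2 = (m1 XOR k) XOR (m2 XOR k).
Step 2: By XOR associativity/commutativity: = m1 XOR m2 XOR k XOR k = m1 XOR m2.
Step 3: 10111110 XOR 00100100 = 10011010 = 154.
Step 4: The key cancels out! An attacker learns m1 XOR m2 = 154, revealing the relationship between plaintexts.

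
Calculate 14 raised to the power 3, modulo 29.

Step 1: Compute 14^3 mod 29 step by step, reducing modulo 29 at each step.
  14^1 mod 29 = 14
  14^2 mod 29 = (14 * 14) mod 29 = 22
  14^3 mod 29 = (22 * 14) mod 29 = 18
Step 2: Result = 18.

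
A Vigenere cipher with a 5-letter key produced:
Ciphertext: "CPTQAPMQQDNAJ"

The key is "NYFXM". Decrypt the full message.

Step 1: Key 'NYFXM' has length 5. Extended key: NYFXMNYFXMNYF
Step 2: Decrypt each position:
  C(2) - N(13) = 15 = P
  P(15) - Y(24) = 17 = R
  T(19) - F(5) = 14 = O
  Q(16) - X(23) = 19 = T
  A(0) - M(12) = 14 = O
  P(15) - N(13) = 2 = C
  M(12) - Y(24) = 14 = O
  Q(16) - F(5) = 11 = L
  Q(16) - X(23) = 19 = T
  D(3) - M(12) = 17 = R
  N(13) - N(13) = 0 = A
  A(0) - Y(24) = 2 = C
  J(9) - F(5) = 4 = E
Plaintext: PROTOCOLTRACE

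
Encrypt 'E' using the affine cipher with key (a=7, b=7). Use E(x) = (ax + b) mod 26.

Step 1: Convert 'E' to number: x = 4.
Step 2: E(4) = (7 * 4 + 7) mod 26 = 35 mod 26 = 9.
Step 3: Convert 9 back to letter: J.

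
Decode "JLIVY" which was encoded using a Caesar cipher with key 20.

Step 1: Reverse the shift by subtracting 20 from each letter position.
  J (position 9) -> position (9-20) mod 26 = 15 -> P
  L (position 11) -> position (11-20) mod 26 = 17 -> R
  I (position 8) -> position (8-20) mod 26 = 14 -> O
  V (position 21) -> position (21-20) mod 26 = 1 -> B
  Y (position 24) -> position (24-20) mod 26 = 4 -> E
Decrypted message: PROBE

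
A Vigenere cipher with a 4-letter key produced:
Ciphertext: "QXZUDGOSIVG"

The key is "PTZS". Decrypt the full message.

Step 1: Key 'PTZS' has length 4. Extended key: PTZSPTZSPTZ
Step 2: Decrypt each position:
  Q(16) - P(15) = 1 = B
  X(23) - T(19) = 4 = E
  Z(25) - Z(25) = 0 = A
  U(20) - S(18) = 2 = C
  D(3) - P(15) = 14 = O
  G(6) - T(19) = 13 = N
  O(14) - Z(25) = 15 = P
  S(18) - S(18) = 0 = A
  I(8) - P(15) = 19 = T
  V(21) - T(19) = 2 = C
  G(6) - Z(25) = 7 = H
Plaintext: BEACONPATCH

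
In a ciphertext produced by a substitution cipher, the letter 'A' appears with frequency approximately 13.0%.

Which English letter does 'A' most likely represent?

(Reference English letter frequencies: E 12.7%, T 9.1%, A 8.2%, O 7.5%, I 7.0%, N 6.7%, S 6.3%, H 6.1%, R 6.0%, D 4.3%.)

Step 1: The observed frequency is 13.0%.
Step 2: Compare with English frequencies:
  E: 12.7% (difference: 0.3%) <-- closest
  T: 9.1% (difference: 3.9%)
  A: 8.2% (difference: 4.8%)
  O: 7.5% (difference: 5.5%)
  I: 7.0% (difference: 6.0%)
  N: 6.7% (difference: 6.3%)
  S: 6.3% (difference: 6.7%)
  H: 6.1% (difference: 6.9%)
  R: 6.0% (difference: 7.0%)
  D: 4.3% (difference: 8.7%)
Step 3: 'A' most likely represents 'E' (frequency 12.7%).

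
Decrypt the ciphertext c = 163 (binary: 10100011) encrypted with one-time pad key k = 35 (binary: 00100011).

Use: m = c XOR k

Step 1: XOR ciphertext with key:
  Ciphertext: 10100011
  Key:        00100011
  XOR:        10000000
Step 2: Plaintext = 10000000 = 128 in decimal.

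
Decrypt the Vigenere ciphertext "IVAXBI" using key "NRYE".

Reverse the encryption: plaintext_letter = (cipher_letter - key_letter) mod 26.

Step 1: Extend key: NRYENR
Step 2: Decrypt each letter (c - k) mod 26:
  I(8) - N(13) = (8-13) mod 26 = 21 = V
  V(21) - R(17) = (21-17) mod 26 = 4 = E
  A(0) - Y(24) = (0-24) mod 26 = 2 = C
  X(23) - E(4) = (23-4) mod 26 = 19 = T
  B(1) - N(13) = (1-13) mod 26 = 14 = O
  I(8) - R(17) = (8-17) mod 26 = 17 = R
Plaintext: VECTOR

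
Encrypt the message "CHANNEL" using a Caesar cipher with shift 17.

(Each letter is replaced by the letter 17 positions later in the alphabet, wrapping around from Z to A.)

Step 1: For each letter, shift forward by 17 positions (mod 26).
  C (position 2) -> position (2+17) mod 26 = 19 -> T
  H (position 7) -> position (7+17) mod 26 = 24 -> Y
  A (position 0) -> position (0+17) mod 26 = 17 -> R
  N (position 13) -> position (13+17) mod 26 = 4 -> E
  N (position 13) -> position (13+17) mod 26 = 4 -> E
  E (position 4) -> position (4+17) mod 26 = 21 -> V
  L (position 11) -> position (11+17) mod 26 = 2 -> C
Result: TYREEVC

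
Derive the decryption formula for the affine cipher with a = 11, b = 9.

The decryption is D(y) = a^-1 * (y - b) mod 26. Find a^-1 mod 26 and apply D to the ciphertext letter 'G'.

Step 1: Find a^-1, the modular inverse of 11 mod 26.
Step 2: We need 11 * a^-1 = 1 (mod 26).
Step 3: 11 * 19 = 209 = 8 * 26 + 1, so a^-1 = 19.
Step 4: D(y) = 19(y - 9) mod 26.
Step 5: Apply to 'G' (y = 6): D(6) = 19 * (6 - 9) mod 26 = 19 * -3 mod 26 = 21 -> 'V'.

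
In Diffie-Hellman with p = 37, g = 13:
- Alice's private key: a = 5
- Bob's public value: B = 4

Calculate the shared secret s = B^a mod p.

Step 1: s = B^a mod p = 4^5 mod 37.
  4^1 mod 37 = 4
  4^2 mod 37 = (4 * 4) mod 37 = 16
  4^3 mod 37 = (16 * 4) mod 37 = 27
  4^4 mod 37 = (27 * 4) mod 37 = 34
  4^5 mod 37 = (34 * 4) mod 37 = 25
Result: shared secret = 25.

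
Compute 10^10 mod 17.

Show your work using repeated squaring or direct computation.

Step 1: Compute 10^10 mod 17 step by step, reducing modulo 17 at each step.
  10^1 mod 17 = 10
  10^2 mod 17 = (10 * 10) mod 17 = 15
  10^3 mod 17 = (15 * 10) mod 17 = 14
  10^4 mod 17 = (14 * 10) mod 17 = 4
  10^5 mod 17 = (4 * 10) mod 17 = 6
  10^6 mod 17 = (6 * 10) mod 17 = 9
  10^7 mod 17 = (9 * 10) mod 17 = 5
  10^8 mod 17 = (5 * 10) mod 17 = 16
  10^9 mod 17 = (16 * 10) mod 17 = 7
  10^10 mod 17 = (7 * 10) mod 17 = 2
Step 2: Result = 2.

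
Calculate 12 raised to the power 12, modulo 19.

Step 1: Compute 12^12 mod 19 step by step, reducing modulo 19 at each step.
  12^1 mod 19 = 12
  12^2 mod 19 = (12 * 12) mod 19 = 11
  12^3 mod 19 = (11 * 12) mod 19 = 18
  12^4 mod 19 = (18 * 12) mod 19 = 7
  12^5 mod 19 = (7 * 12) mod 19 = 8
  12^6 mod 19 = (8 * 12) mod 19 = 1
  12^7 mod 19 = (1 * 12) mod 19 = 12
  12^8 mod 19 = (12 * 12) mod 19 = 11
  12^9 mod 19 = (11 * 12) mod 19 = 18
  12^10 mod 19 = (18 * 12) mod 19 = 7
  12^11 mod 19 = (7 * 12) mod 19 = 8
  12^12 mod 19 = (8 * 12) mod 19 = 1
Step 2: Result = 1.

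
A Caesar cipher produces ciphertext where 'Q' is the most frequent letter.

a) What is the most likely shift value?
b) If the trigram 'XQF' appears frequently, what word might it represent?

Step 1: In English, 'E' is the most frequent letter (12.7%).
Step 2: The most frequent ciphertext letter is 'Q' (position 16).
Step 3: Shift = (16 - 4) mod 26 = 12.
Step 4: Decrypt 'XQF' by shifting back 12:
  X -> L
  Q -> E
  F -> T
Step 5: 'XQF' decrypts to 'LET'.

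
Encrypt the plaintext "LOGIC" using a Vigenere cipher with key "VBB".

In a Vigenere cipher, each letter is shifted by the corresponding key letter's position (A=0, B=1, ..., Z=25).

Step 1: Repeat key to match plaintext length:
  Plaintext: LOGIC
  Key:       VBBVB
Step 2: Encrypt each letter:
  L(11) + V(21) = (11+21) mod 26 = 6 = G
  O(14) + B(1) = (14+1) mod 26 = 15 = P
  G(6) + B(1) = (6+1) mod 26 = 7 = H
  I(8) + V(21) = (8+21) mod 26 = 3 = D
  C(2) + B(1) = (2+1) mod 26 = 3 = D
Ciphertext: GPHDD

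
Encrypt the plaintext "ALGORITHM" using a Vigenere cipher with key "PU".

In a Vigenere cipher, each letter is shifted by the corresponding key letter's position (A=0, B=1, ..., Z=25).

Step 1: Repeat key to match plaintext length:
  Plaintext: ALGORITHM
  Key:       PUPUPUPUP
Step 2: Encrypt each letter:
  A(0) + P(15) = (0+15) mod 26 = 15 = P
  L(11) + U(20) = (11+20) mod 26 = 5 = F
  G(6) + P(15) = (6+15) mod 26 = 21 = V
  O(14) + U(20) = (14+20) mod 26 = 8 = I
  R(17) + P(15) = (17+15) mod 26 = 6 = G
  I(8) + U(20) = (8+20) mod 26 = 2 = C
  T(19) + P(15) = (19+15) mod 26 = 8 = I
  H(7) + U(20) = (7+20) mod 26 = 1 = B
  M(12) + P(15) = (12+15) mod 26 = 1 = B
Ciphertext: PFVIGCIBB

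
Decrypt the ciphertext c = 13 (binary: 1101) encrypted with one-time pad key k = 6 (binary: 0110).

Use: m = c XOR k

Step 1: XOR ciphertext with key:
  Ciphertext: 1101
  Key:        0110
  XOR:        1011
Step 2: Plaintext = 1011 = 11 in decimal.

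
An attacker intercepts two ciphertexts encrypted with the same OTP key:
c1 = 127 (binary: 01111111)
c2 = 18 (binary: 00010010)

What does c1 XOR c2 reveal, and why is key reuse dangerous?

Step 1: c1 XOR c2 = (m1 XOR k) XOR (m2 XOR k).
Step 2: By XOR associativity/commutativity: = m1 XOR m2 XOR k XOR k = m1 XOR m2.
Step 3: 01111111 XOR 00010010 = 01101101 = 109.
Step 4: The key cancels out! An attacker learns m1 XOR m2 = 109, revealing the relationship between plaintexts.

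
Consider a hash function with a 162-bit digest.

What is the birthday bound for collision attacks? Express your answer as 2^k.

Step 1: The birthday paradox gives collision probability ~50% after sqrt(2^n) = 2^(n/2) hashes.
Step 2: For 162-bit output: 2^(162/2) = 2^81.
Step 3: Approximately 2^81 hash computations needed.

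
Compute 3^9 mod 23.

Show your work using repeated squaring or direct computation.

Step 1: Compute 3^9 mod 23 step by step, reducing modulo 23 at each step.
  3^1 mod 23 = 3
  3^2 mod 23 = (3 * 3) mod 23 = 9
  3^3 mod 23 = (9 * 3) mod 23 = 4
  3^4 mod 23 = (4 * 3) mod 23 = 12
  3^5 mod 23 = (12 * 3) mod 23 = 13
  3^6 mod 23 = (13 * 3) mod 23 = 16
  3^7 mod 23 = (16 * 3) mod 23 = 2
  3^8 mod 23 = (2 * 3) mod 23 = 6
  3^9 mod 23 = (6 * 3) mod 23 = 18
Step 2: Result = 18.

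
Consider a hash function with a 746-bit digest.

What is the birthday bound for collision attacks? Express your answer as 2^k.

Step 1: The birthday paradox gives collision probability ~50% after sqrt(2^n) = 2^(n/2) hashes.
Step 2: For 746-bit output: 2^(746/2) = 2^373.
Step 3: Approximately 2^373 hash computations needed.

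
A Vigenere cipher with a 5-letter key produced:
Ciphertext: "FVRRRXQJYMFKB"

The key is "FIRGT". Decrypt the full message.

Step 1: Key 'FIRGT' has length 5. Extended key: FIRGTFIRGTFIR
Step 2: Decrypt each position:
  F(5) - F(5) = 0 = A
  V(21) - I(8) = 13 = N
  R(17) - R(17) = 0 = A
  R(17) - G(6) = 11 = L
  R(17) - T(19) = 24 = Y
  X(23) - F(5) = 18 = S
  Q(16) - I(8) = 8 = I
  J(9) - R(17) = 18 = S
  Y(24) - G(6) = 18 = S
  M(12) - T(19) = 19 = T
  F(5) - F(5) = 0 = A
  K(10) - I(8) = 2 = C
  B(1) - R(17) = 10 = K
Plaintext: ANALYSISSTACK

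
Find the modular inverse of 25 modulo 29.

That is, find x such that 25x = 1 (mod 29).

Step 1: We need x such that 25 * x = 1 (mod 29).
Step 2: Using the extended Euclidean algorithm or trial:
  25 * 7 = 175 = 6 * 29 + 1.
Step 3: Since 175 mod 29 = 1, the inverse is x = 7.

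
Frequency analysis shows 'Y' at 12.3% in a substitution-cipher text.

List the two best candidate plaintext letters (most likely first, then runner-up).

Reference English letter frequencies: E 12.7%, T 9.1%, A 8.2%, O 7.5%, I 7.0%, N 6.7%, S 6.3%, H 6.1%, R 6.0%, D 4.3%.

Step 1: Observed frequency of 'Y' is 12.3%.
Step 2: Compute distances to each reference frequency and sort:
  E (12.7%): difference = 0.4% <-- BEST
  T (9.1%): difference = 3.2% <-- RUNNER-UP
  A (8.2%): difference = 4.1%
  O (7.5%): difference = 4.8%
  I (7.0%): difference = 5.3%
Step 3: Most likely is 'E' (12.7%, diff 0.4%); second most likely is 'T' (9.1%, diff 3.2%).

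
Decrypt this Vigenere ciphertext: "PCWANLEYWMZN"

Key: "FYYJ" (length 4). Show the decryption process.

Step 1: Key 'FYYJ' has length 4. Extended key: FYYJFYYJFYYJ
Step 2: Decrypt each position:
  P(15) - F(5) = 10 = K
  C(2) - Y(24) = 4 = E
  W(22) - Y(24) = 24 = Y
  A(0) - J(9) = 17 = R
  N(13) - F(5) = 8 = I
  L(11) - Y(24) = 13 = N
  E(4) - Y(24) = 6 = G
  Y(24) - J(9) = 15 = P
  W(22) - F(5) = 17 = R
  M(12) - Y(24) = 14 = O
  Z(25) - Y(24) = 1 = B
  N(13) - J(9) = 4 = E
Plaintext: KEYRINGPROBE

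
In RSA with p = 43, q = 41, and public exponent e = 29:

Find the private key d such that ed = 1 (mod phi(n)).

Step 1: n = 43 * 41 = 1763.
Step 2: phi(n) = 42 * 40 = 1680.
Step 3: Find d such that 29 * d = 1 (mod 1680).
Step 4: d = 29^(-1) mod 1680 = 869.
Verification: 29 * 869 = 25201 = 15 * 1680 + 1.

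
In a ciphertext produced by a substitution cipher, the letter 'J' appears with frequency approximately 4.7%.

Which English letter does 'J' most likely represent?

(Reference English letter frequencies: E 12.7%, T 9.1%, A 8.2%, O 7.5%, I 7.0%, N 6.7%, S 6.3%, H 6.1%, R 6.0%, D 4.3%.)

Step 1: The observed frequency is 4.7%.
Step 2: Compare with English frequencies:
  E: 12.7% (difference: 8.0%)
  T: 9.1% (difference: 4.4%)
  A: 8.2% (difference: 3.5%)
  O: 7.5% (difference: 2.8%)
  I: 7.0% (difference: 2.3%)
  N: 6.7% (difference: 2.0%)
  S: 6.3% (difference: 1.6%)
  H: 6.1% (difference: 1.4%)
  R: 6.0% (difference: 1.3%)
  D: 4.3% (difference: 0.4%) <-- closest
Step 3: 'J' most likely represents 'D' (frequency 4.3%).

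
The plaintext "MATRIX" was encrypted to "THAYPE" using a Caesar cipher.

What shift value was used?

Step 1: Compare first letters: M (position 12) -> T (position 19).
Step 2: Shift = (19 - 12) mod 26 = 7.
The shift value is 7.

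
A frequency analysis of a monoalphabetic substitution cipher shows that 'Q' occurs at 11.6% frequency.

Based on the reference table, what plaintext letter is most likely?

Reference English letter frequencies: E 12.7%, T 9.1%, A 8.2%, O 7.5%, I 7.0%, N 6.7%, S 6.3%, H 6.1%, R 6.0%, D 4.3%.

Step 1: The observed frequency is 11.6%.
Step 2: Compare with English frequencies:
  E: 12.7% (difference: 1.1%) <-- closest
  T: 9.1% (difference: 2.5%)
  A: 8.2% (difference: 3.4%)
  O: 7.5% (difference: 4.1%)
  I: 7.0% (difference: 4.6%)
  N: 6.7% (difference: 4.9%)
  S: 6.3% (difference: 5.3%)
  H: 6.1% (difference: 5.5%)
  R: 6.0% (difference: 5.6%)
  D: 4.3% (difference: 7.3%)
Step 3: 'Q' most likely represents 'E' (frequency 12.7%).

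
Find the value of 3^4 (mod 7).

Step 1: Compute 3^4 mod 7 step by step, reducing modulo 7 at each step.
  3^1 mod 7 = 3
  3^2 mod 7 = (3 * 3) mod 7 = 2
  3^3 mod 7 = (2 * 3) mod 7 = 6
  3^4 mod 7 = (6 * 3) mod 7 = 4
Step 2: Result = 4.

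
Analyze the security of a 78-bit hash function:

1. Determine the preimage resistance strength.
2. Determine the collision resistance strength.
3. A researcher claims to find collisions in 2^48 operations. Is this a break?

Step 1: Preimage resistance requires brute-force of 2^78 operations.
Step 2: Collision resistance (birthday bound) = 2^(78/2) = 2^39.
Step 3: The claimed attack costs 2^48 operations.
Step 4: Since 2^48 >= 2^39, the claimed attack is no faster than the generic birthday attack, so this does not break collision resistance.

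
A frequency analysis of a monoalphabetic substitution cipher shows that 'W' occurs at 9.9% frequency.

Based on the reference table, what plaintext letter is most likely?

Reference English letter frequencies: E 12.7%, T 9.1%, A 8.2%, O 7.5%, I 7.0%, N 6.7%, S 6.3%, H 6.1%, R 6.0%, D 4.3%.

Step 1: The observed frequency is 9.9%.
Step 2: Compare with English frequencies:
  E: 12.7% (difference: 2.8%)
  T: 9.1% (difference: 0.8%) <-- closest
  A: 8.2% (difference: 1.7%)
  O: 7.5% (difference: 2.4%)
  I: 7.0% (difference: 2.9%)
  N: 6.7% (difference: 3.2%)
  S: 6.3% (difference: 3.6%)
  H: 6.1% (difference: 3.8%)
  R: 6.0% (difference: 3.9%)
  D: 4.3% (difference: 5.6%)
Step 3: 'W' most likely represents 'T' (frequency 9.1%).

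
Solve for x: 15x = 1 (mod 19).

Step 1: We need x such that 15 * x = 1 (mod 19).
Step 2: Using the extended Euclidean algorithm or trial:
  15 * 14 = 210 = 11 * 19 + 1.
Step 3: Since 210 mod 19 = 1, the inverse is x = 14.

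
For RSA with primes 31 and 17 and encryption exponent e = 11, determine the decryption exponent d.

Step 1: n = 31 * 17 = 527.
Step 2: phi(n) = 30 * 16 = 480.
Step 3: Find d such that 11 * d = 1 (mod 480).
Step 4: d = 11^(-1) mod 480 = 131.
Verification: 11 * 131 = 1441 = 3 * 480 + 1.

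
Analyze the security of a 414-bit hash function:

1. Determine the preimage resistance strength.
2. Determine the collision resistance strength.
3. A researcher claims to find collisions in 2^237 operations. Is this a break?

Step 1: Preimage resistance requires brute-force of 2^414 operations.
Step 2: Collision resistance (birthday bound) = 2^(414/2) = 2^207.
Step 3: The claimed attack costs 2^237 operations.
Step 4: Since 2^237 >= 2^207, the claimed attack is no faster than the generic birthday attack, so this does not break collision resistance.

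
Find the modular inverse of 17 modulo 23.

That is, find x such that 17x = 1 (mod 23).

Step 1: We need x such that 17 * x = 1 (mod 23).
Step 2: Using the extended Euclidean algorithm or trial:
  17 * 19 = 323 = 14 * 23 + 1.
Step 3: Since 323 mod 23 = 1, the inverse is x = 19.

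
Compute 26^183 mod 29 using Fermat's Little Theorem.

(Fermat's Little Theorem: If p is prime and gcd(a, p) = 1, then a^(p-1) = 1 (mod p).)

Step 1: Since 29 is prime, by Fermat's Little Theorem: 26^28 = 1 (mod 29).
Step 2: Reduce exponent: 183 mod 28 = 15.
Step 3: So 26^183 = 26^15 (mod 29).
Step 4: 26^15 mod 29 = 3.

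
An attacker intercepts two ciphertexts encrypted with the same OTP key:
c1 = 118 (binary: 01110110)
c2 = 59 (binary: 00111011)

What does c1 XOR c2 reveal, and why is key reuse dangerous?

Step 1: c1 XOR c2 = (m1 XOR k) XOR (m2 XOR k).
Step 2: By XOR associativity/commutativity: = m1 XOR m2 XOR k XOR k = m1 XOR m2.
Step 3: 01110110 XOR 00111011 = 01001101 = 77.
Step 4: The key cancels out! An attacker learns m1 XOR m2 = 77, revealing the relationship between plaintexts.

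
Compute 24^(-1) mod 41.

Step 1: We need x such that 24 * x = 1 (mod 41).
Step 2: Using the extended Euclidean algorithm or trial:
  24 * 12 = 288 = 7 * 41 + 1.
Step 3: Since 288 mod 41 = 1, the inverse is x = 12.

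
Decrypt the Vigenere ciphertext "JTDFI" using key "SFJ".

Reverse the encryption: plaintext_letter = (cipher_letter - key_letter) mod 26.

Step 1: Extend key: SFJSF
Step 2: Decrypt each letter (c - k) mod 26:
  J(9) - S(18) = (9-18) mod 26 = 17 = R
  T(19) - F(5) = (19-5) mod 26 = 14 = O
  D(3) - J(9) = (3-9) mod 26 = 20 = U
  F(5) - S(18) = (5-18) mod 26 = 13 = N
  I(8) - F(5) = (8-5) mod 26 = 3 = D
Plaintext: ROUND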